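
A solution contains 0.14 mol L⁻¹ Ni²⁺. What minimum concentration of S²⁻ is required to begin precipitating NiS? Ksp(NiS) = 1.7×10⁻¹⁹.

1.2×10⁻¹⁸ M

The threshold for precipitation is Q = Ksp.
NiS(s) ⇌ Ni²⁺(aq) + S²⁻(aq)
Ksp = [Ni²⁺][S²⁻] = [S²⁻](0.14)
[S²⁻] = 1.7×10⁻¹⁹ / (0.14) = 1.2×10⁻¹⁸
[S²⁻] = 1.2×10⁻¹⁸ mol L⁻¹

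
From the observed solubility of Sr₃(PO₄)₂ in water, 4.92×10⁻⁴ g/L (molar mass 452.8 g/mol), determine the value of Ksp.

Molar solubility s = (4.92×10⁻⁴ g/L) / (452.8 g/mol) = 1.0866×10⁻⁶ mol/L
Sr₃(PO₄)₂(s) ⇌ 3 Sr²⁺(aq) + 2 PO₄³⁻(aq)
Call the molar solubility s, so that [Sr²⁺] = 3s and [PO₄³⁻] = 2s.
Ksp = [Sr²⁺]^3[PO₄³⁻]^2 = (3s)^3 · (2s)^2 = 108s^5
Ksp = 108 × (1.0866×10⁻⁶)^5 = 1.64×10⁻²⁸

Ksp = 1.64×10⁻²⁸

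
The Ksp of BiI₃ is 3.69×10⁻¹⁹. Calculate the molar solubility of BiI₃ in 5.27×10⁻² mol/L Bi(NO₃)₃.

6.38×10⁻⁷ M

BiI₃(s) ⇌ Bi³⁺(aq) + 3 I⁻(aq)
Let s be the solubility of BiI₃ here. The common ion gives [Bi³⁺] ≈ 5.27×10⁻² mol/L, and [I⁻] = 3s.
Ksp = [Bi³⁺][I⁻]^3 = (5.27×10⁻²)(3s)^3
(3s)^3 = 3.69×10⁻¹⁹ / (5.27×10⁻²) = 7.00×10⁻¹⁸
s = 6.38×10⁻⁷ mol/L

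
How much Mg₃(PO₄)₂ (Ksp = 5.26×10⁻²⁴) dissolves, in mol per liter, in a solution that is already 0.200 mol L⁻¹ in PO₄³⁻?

Mg₃(PO₄)₂(s) ⇌ 3 Mg²⁺(aq) + 2 PO₄³⁻(aq)
Let s be the solubility of Mg₃(PO₄)₂ here. The common ion gives [PO₄³⁻] ≈ 0.200 mol L⁻¹, and [Mg²⁺] = 3s.
Ksp = [Mg²⁺]^3[PO₄³⁻]^2 = (3s)^3(0.200)^2
(3s)^3 = 5.26×10⁻²⁴ / (0.200)^2 = 1.32×10⁻²²
s = 1.70×10⁻⁸ mol L⁻¹

1.70×10⁻⁸ M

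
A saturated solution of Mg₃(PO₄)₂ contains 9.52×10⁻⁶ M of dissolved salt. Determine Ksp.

Ksp = 8.45×10⁻²⁴

Mg₃(PO₄)₂(s) ⇌ 3 Mg²⁺(aq) + 2 PO₄³⁻(aq)
With molar solubility s: [Mg²⁺] = 3s, [PO₄³⁻] = 2s.
Ksp = [Mg²⁺]^3[PO₄³⁻]^2 = (3s)^3 · (2s)^2 = 108s^5
Ksp = 108 × (9.52×10⁻⁶)^5 = 8.45×10⁻²⁴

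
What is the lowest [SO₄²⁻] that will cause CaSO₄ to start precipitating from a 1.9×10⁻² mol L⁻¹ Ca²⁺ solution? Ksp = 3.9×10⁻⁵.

2.1×10⁻³ M

Precipitation begins when Q = Ksp.
CaSO₄(s) ⇌ Ca²⁺(aq) + SO₄²⁻(aq)
Ksp = [Ca²⁺][SO₄²⁻] = [SO₄²⁻](1.9×10⁻²)
[SO₄²⁻] = 3.9×10⁻⁵ / (1.9×10⁻²) = 2.1×10⁻³
[SO₄²⁻] = 2.1×10⁻³ mol L⁻¹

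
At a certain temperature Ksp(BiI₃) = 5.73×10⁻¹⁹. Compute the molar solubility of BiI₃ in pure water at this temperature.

BiI₃(s) ⇌ Bi³⁺(aq) + 3 I⁻(aq)
With molar solubility s: [Bi³⁺] = s, [I⁻] = 3s.
Ksp = [Bi³⁺][I⁻]^3 = s · (3s)^3 = 27s^4
27s^4 = 5.73×10⁻¹⁹  ⇒  s^4 = 2.12×10⁻²⁰
s = (2.12×10⁻²⁰)^(1/4) = 1.21×10⁻⁵ mol L⁻¹

1.21×10⁻⁵ M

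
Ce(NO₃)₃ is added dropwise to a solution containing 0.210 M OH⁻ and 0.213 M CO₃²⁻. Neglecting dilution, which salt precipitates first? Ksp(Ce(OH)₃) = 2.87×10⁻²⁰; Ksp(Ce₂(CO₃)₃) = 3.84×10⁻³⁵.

Precipitation of each salt begins when its ion product equals Ksp.
For Ce(OH)₃: [Ce³⁺] = (Ksp/[OH⁻]^3) = 3.10×10⁻¹⁸ M
For Ce₂(CO₃)₃: [Ce³⁺] = (Ksp/[CO₃²⁻]^3)^(1/2) = 6.30×10⁻¹⁷ M
Since Ce(OH)₃ needs less Ce³⁺ to reach saturation, it precipitates first.

Ce(OH)₃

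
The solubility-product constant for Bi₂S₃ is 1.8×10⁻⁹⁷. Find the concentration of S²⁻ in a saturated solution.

5.3×10⁻²⁰ M

Bi₂S₃(s) ⇌ 2 Bi³⁺(aq) + 3 S²⁻(aq)
If s mol/L of Bi₂S₃ dissolves, [Bi³⁺] = 2s and [S²⁻] = 3s.
Ksp = [Bi³⁺]^2[S²⁻]^3 = (2s)^2 · (3s)^3 = 108s^5 = 1.8×10⁻⁹⁷
s = 1.8×10⁻²⁰ mol L⁻¹
[S²⁻] = 3s = 5.3×10⁻²⁰ mol L⁻¹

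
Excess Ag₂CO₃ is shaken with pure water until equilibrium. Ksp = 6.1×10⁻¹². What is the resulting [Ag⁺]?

2.3×10⁻⁴ M

Ag₂CO₃(s) ⇌ 2 Ag⁺(aq) + CO₃²⁻(aq)
For each mole of Ag₂CO₃ that dissolves per liter, [Ag⁺] = 2s and [CO₃²⁻] = s; let s denote this solubility.
Ksp = [Ag⁺]^2[CO₃²⁻] = (2s)^2 · s = 4s^3 = 6.1×10⁻¹²
s = 1.2×10⁻⁴ mol/L
[Ag⁺] = 2s = 2.3×10⁻⁴ mol/L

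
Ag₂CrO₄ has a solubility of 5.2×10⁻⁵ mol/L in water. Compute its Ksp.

Ksp = 5.6×10⁻¹³

Ag₂CrO₄(s) ⇌ 2 Ag⁺(aq) + CrO₄²⁻(aq)
For each mole of Ag₂CrO₄ that dissolves per liter, [Ag⁺] = 2s and [CrO₄²⁻] = s; let s denote this solubility.
Ksp = [Ag⁺]^2[CrO₄²⁻] = (2s)^2 · s = 4s^3
Ksp = 4 × (5.2×10⁻⁵)^3 = 5.6×10⁻¹³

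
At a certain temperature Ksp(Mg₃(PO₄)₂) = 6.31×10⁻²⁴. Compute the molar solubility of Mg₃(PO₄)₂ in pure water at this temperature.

Mg₃(PO₄)₂(s) ⇌ 3 Mg²⁺(aq) + 2 PO₄³⁻(aq)
Call the molar solubility s, so that [Mg²⁺] = 3s and [PO₄³⁻] = 2s.
Ksp = [Mg²⁺]^3[PO₄³⁻]^2 = (3s)^3 · (2s)^2 = 108s^5
108s^5 = 6.31×10⁻²⁴  ⇒  s^5 = 5.84×10⁻²⁶
Taking the 5th root, s = 8.98×10⁻⁶ M.

8.98×10⁻⁶ M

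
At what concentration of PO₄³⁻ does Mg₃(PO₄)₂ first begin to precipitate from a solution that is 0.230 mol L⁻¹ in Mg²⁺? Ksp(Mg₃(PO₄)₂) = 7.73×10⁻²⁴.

Precipitation of each salt begins when its ion product equals Ksp.
Mg₃(PO₄)₂(s) ⇌ 3 Mg²⁺(aq) + 2 PO₄³⁻(aq)
Ksp = [Mg²⁺]^3[PO₄³⁻]^2 = [PO₄³⁻]^2(0.230)^3
[PO₄³⁻]^2 = 7.73×10⁻²⁴ / (0.230)^3 = 6.35×10⁻²²
[PO₄³⁻] = 2.52×10⁻¹¹ mol L⁻¹

2.52×10⁻¹¹ M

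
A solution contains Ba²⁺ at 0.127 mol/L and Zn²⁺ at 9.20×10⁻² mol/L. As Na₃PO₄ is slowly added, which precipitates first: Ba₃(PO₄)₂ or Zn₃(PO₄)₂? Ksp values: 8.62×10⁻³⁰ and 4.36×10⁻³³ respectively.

The threshold for precipitation is Q = Ksp.
For Ba₃(PO₄)₂: [PO₄³⁻] = (Ksp/[Ba²⁺]^3)^(1/2) = 6.49×10⁻¹⁴ mol/L
For Zn₃(PO₄)₂: [PO₄³⁻] = (Ksp/[Zn²⁺]^3)^(1/2) = 2.37×10⁻¹⁵ mol/L
Since Zn₃(PO₄)₂ needs less PO₄³⁻ to reach saturation, it precipitates first.

Zn₃(PO₄)₂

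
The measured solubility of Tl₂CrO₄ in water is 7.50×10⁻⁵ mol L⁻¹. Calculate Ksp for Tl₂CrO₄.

Ksp = 1.69×10⁻¹²

Tl₂CrO₄(s) ⇌ 2 Tl⁺(aq) + CrO₄²⁻(aq)
With molar solubility s: [Tl⁺] = 2s, [CrO₄²⁻] = s.
Ksp = [Tl⁺]^2[CrO₄²⁻] = (2s)^2 · s = 4s^3
Ksp = 4 × (7.50×10⁻⁵)^3 = 1.69×10⁻¹²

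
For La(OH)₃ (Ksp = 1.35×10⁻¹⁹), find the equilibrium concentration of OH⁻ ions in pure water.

2.52×10⁻⁵ M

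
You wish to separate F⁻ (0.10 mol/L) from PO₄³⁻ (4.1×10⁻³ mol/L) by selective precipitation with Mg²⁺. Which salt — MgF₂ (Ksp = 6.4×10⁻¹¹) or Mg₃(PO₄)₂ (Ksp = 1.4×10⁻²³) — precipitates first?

Each salt precipitates once Q = Ksp for that salt.
For MgF₂: [Mg²⁺] = (Ksp/[F⁻]^2) = 6.4×10⁻⁹ mol/L
For Mg₃(PO₄)₂: [Mg²⁺] = (Ksp/[PO₄³⁻]^2)^(1/3) = 9.4×10⁻⁷ mol/L
The smaller threshold [Mg²⁺] is reached first, so MgF₂ precipitates first.

MgF₂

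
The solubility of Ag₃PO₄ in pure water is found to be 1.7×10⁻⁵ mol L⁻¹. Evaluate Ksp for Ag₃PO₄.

Ksp = 2.3×10⁻¹⁸

Ag₃PO₄(s) ⇌ 3 Ag⁺(aq) + PO₄³⁻(aq)
Call the molar solubility s, so that [Ag⁺] = 3s and [PO₄³⁻] = s.
Ksp = [Ag⁺]^3[PO₄³⁻] = (3s)^3 · s = 27s^4
Ksp = 27 × (1.7×10⁻⁵)^4 = 2.3×10⁻¹⁸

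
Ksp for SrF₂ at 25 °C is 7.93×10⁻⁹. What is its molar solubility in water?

1.26×10⁻³ M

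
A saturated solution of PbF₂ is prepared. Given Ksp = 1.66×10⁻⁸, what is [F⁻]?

3.21×10⁻³ M

PbF₂(s) ⇌ Pb²⁺(aq) + 2 F⁻(aq)
With molar solubility s: [Pb²⁺] = s, [F⁻] = 2s.
Ksp = [Pb²⁺][F⁻]^2 = s · (2s)^2 = 4s^3 = 1.66×10⁻⁸
s = 1.61×10⁻³ mol L⁻¹
[F⁻] = 2s = 3.21×10⁻³ mol L⁻¹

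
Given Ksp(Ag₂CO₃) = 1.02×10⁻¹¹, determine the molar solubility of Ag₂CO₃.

Ag₂CO₃(s) ⇌ 2 Ag⁺(aq) + CO₃²⁻(aq)
With molar solubility s: [Ag⁺] = 2s, [CO₃²⁻] = s.
Ksp = [Ag⁺]^2[CO₃²⁻] = (2s)^2 · s = 4s^3
4s^3 = 1.02×10⁻¹¹  ⇒  s^3 = 2.55×10⁻¹²
Taking the 3rd root, s = 1.37×10⁻⁴ mol/L.

1.37×10⁻⁴ M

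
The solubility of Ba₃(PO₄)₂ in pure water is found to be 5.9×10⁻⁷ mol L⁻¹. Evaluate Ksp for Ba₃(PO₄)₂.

Ksp = 7.7×10⁻³⁰

Ba₃(PO₄)₂(s) ⇌ 3 Ba²⁺(aq) + 2 PO₄³⁻(aq)
With molar solubility s: [Ba²⁺] = 3s, [PO₄³⁻] = 2s.
Ksp = [Ba²⁺]^3[PO₄³⁻]^2 = (3s)^3 · (2s)^2 = 108s^5
Ksp = 108 × (5.9×10⁻⁷)^5 = 7.7×10⁻³⁰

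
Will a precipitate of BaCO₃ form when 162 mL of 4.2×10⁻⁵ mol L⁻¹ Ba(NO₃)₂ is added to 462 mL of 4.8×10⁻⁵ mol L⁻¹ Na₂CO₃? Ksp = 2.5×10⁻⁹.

Total volume after mixing = 162 + 462 = 624 mL.
[Ba²⁺] = (4.2×10⁻⁵)(162)/624 = 1.1×10⁻⁵ mol L⁻¹
[CO₃²⁻] = (4.8×10⁻⁵)(462)/624 = 3.6×10⁻⁵ mol L⁻¹
Q = [Ba²⁺][CO₃²⁻] = 3.9×10⁻¹⁰
Q = 3.9×10⁻¹⁰ < Ksp = 2.5×10⁻⁹, so the solution is unsaturated and no precipitate forms.

No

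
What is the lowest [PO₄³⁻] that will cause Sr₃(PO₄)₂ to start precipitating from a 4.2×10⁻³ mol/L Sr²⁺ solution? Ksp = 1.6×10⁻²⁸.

4.6×10⁻¹¹ M

Precipitation begins when Q = Ksp.
Sr₃(PO₄)₂(s) ⇌ 3 Sr²⁺(aq) + 2 PO₄³⁻(aq)
Ksp = [Sr²⁺]^3[PO₄³⁻]^2 = [PO₄³⁻]^2(4.2×10⁻³)^3
[PO₄³⁻]^2 = 1.6×10⁻²⁸ / (4.2×10⁻³)^3 = 2.2×10⁻²¹
[PO₄³⁻] = 4.6×10⁻¹¹ mol/L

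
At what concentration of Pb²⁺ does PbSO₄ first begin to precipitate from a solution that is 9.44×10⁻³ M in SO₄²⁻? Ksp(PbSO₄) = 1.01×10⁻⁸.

The threshold for precipitation is Q = Ksp.
PbSO₄(s) ⇌ Pb²⁺(aq) + SO₄²⁻(aq)
Ksp = [Pb²⁺][SO₄²⁻] = [Pb²⁺](9.44×10⁻³)
[Pb²⁺] = 1.01×10⁻⁸ / (9.44×10⁻³) = 1.07×10⁻⁶
[Pb²⁺] = 1.07×10⁻⁶ M

1.07×10⁻⁶ M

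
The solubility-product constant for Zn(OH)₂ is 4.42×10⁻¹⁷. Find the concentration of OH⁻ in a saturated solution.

4.45×10⁻⁶ M

Zn(OH)₂(s) ⇌ Zn²⁺(aq) + 2 OH⁻(aq)
Call the molar solubility s, so that [Zn²⁺] = s and [OH⁻] = 2s.
Ksp = [Zn²⁺][OH⁻]^2 = s · (2s)^2 = 4s^3 = 4.42×10⁻¹⁷
s = 2.23×10⁻⁶ mol L⁻¹
[OH⁻] = 2s = 4.45×10⁻⁶ mol L⁻¹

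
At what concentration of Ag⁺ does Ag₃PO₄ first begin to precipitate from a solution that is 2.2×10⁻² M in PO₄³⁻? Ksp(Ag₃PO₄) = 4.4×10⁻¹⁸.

5.8×10⁻⁶ M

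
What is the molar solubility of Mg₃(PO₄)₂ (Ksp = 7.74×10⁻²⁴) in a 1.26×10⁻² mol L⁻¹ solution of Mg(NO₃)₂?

9.84×10⁻¹⁰ M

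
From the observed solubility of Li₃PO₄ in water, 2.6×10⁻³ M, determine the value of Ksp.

Ksp = 1.2×10⁻⁹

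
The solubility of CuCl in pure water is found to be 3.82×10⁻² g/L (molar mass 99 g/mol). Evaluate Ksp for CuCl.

s = (3.82×10⁻² g L⁻¹)/(99 g mol⁻¹) = 3.8586×10⁻⁴ M
CuCl(s) ⇌ Cu⁺(aq) + Cl⁻(aq)
Call the molar solubility s, so that [Cu⁺] = s and [Cl⁻] = s.
Ksp = [Cu⁺][Cl⁻] = s · s = s^2
Ksp = (3.8586×10⁻⁴)^2 = 1.49×10⁻⁷

Ksp = 1.49×10⁻⁷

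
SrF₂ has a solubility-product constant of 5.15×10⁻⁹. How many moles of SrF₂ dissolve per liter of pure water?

1.09×10⁻³ M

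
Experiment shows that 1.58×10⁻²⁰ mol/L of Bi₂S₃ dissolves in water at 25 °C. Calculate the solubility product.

Ksp = 1.06×10⁻⁹⁷

Bi₂S₃(s) ⇌ 2 Bi³⁺(aq) + 3 S²⁻(aq)
Call the molar solubility s, so that [Bi³⁺] = 2s and [S²⁻] = 3s.
Ksp = [Bi³⁺]^2[S²⁻]^3 = (2s)^2 · (3s)^3 = 108s^5
Ksp = 108 × (1.58×10⁻²⁰)^5 = 1.06×10⁻⁹⁷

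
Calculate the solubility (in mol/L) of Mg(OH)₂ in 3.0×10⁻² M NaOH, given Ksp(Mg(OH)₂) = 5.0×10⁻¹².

Mg(OH)₂(s) ⇌ Mg²⁺(aq) + 2 OH⁻(aq)
Let s be the solubility of Mg(OH)₂ here. The common ion gives [OH⁻] ≈ 3.0×10⁻² M, and [Mg²⁺] = s.
Ksp = [Mg²⁺][OH⁻]^2 = s(3.0×10⁻²)^2
s = 5.0×10⁻¹² / (3.0×10⁻²)^2 = 5.6×10⁻⁹
s = 5.6×10⁻⁹ M

5.6×10⁻⁹ M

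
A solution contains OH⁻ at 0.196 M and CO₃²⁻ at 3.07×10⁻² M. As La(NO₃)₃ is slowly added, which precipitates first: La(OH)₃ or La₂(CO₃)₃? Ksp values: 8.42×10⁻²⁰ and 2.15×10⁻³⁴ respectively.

La(OH)₃

The threshold for precipitation is Q = Ksp.
For La(OH)₃: [La³⁺] = (Ksp/[OH⁻]^3) = 1.12×10⁻¹⁷ M
For La₂(CO₃)₃: [La³⁺] = (Ksp/[CO₃²⁻]^3)^(1/2) = 2.73×10⁻¹⁵ M
La(OH)₃ requires the lower [La³⁺], so it precipitates first.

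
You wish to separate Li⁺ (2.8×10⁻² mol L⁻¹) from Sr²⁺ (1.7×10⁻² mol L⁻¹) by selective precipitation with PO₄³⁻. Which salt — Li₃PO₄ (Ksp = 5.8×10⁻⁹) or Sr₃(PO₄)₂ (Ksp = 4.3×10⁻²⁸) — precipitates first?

Precipitation begins when Q = Ksp.
For Li₃PO₄: [PO₄³⁻] = (Ksp/[Li⁺]^3) = 2.6×10⁻⁴ mol L⁻¹
For Sr₃(PO₄)₂: [PO₄³⁻] = (Ksp/[Sr²⁺]^3)^(1/2) = 9.4×10⁻¹² mol L⁻¹
Since Sr₃(PO₄)₂ needs less PO₄³⁻ to reach saturation, it precipitates first.

Sr₃(PO₄)₂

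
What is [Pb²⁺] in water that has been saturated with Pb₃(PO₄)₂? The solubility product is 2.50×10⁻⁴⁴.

2.24×10⁻⁹ M

Pb₃(PO₄)₂(s) ⇌ 3 Pb²⁺(aq) + 2 PO₄³⁻(aq)
Let s be the molar solubility. Then [Pb²⁺] = 3s and [PO₄³⁻] = 2s.
Ksp = [Pb²⁺]^3[PO₄³⁻]^2 = (3s)^3 · (2s)^2 = 108s^5 = 2.50×10⁻⁴⁴
s = 7.46×10⁻¹⁰ mol/L
[Pb²⁺] = 3s = 2.24×10⁻⁹ mol/L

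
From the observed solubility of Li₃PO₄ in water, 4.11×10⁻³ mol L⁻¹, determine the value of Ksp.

Li₃PO₄(s) ⇌ 3 Li⁺(aq) + PO₄³⁻(aq)
With molar solubility s: [Li⁺] = 3s, [PO₄³⁻] = s.
Ksp = [Li⁺]^3[PO₄³⁻] = (3s)^3 · s = 27s^4
Ksp = 27 × (4.11×10⁻³)^4 = 7.70×10⁻⁹

Ksp = 7.70×10⁻⁹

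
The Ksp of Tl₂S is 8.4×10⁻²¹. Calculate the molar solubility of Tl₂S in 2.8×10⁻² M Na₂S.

2.7×10⁻¹⁰ M

Tl₂S(s) ⇌ 2 Tl⁺(aq) + S²⁻(aq)
With S²⁻ already at 2.8×10⁻² M and s small, take [S²⁻] ≈ 2.8×10⁻² M and [Tl⁺] = 2s.
Ksp = [Tl⁺]^2[S²⁻] = (2s)^2(2.8×10⁻²)
(2s)^2 = 8.4×10⁻²¹ / (2.8×10⁻²) = 3.0×10⁻¹⁹
s = 2.7×10⁻¹⁰ M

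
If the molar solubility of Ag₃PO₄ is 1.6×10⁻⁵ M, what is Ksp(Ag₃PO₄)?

Ksp = 1.8×10⁻¹⁸

Ag₃PO₄(s) ⇌ 3 Ag⁺(aq) + PO₄³⁻(aq)
For each mole of Ag₃PO₄ that dissolves per liter, [Ag⁺] = 3s and [PO₄³⁻] = s; let s denote this solubility.
Ksp = [Ag⁺]^3[PO₄³⁻] = (3s)^3 · s = 27s^4
Ksp = 27 × (1.6×10⁻⁵)^4 = 1.8×10⁻¹⁸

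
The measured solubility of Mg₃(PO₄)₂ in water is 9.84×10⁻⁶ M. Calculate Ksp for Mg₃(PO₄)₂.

Mg₃(PO₄)₂(s) ⇌ 3 Mg²⁺(aq) + 2 PO₄³⁻(aq)
For each mole of Mg₃(PO₄)₂ that dissolves per liter, [Mg²⁺] = 3s and [PO₄³⁻] = 2s; let s denote this solubility.
Ksp = [Mg²⁺]^3[PO₄³⁻]^2 = (3s)^3 · (2s)^2 = 108s^5
Ksp = 108 × (9.84×10⁻⁶)^5 = 9.96×10⁻²⁴

Ksp = 9.96×10⁻²⁴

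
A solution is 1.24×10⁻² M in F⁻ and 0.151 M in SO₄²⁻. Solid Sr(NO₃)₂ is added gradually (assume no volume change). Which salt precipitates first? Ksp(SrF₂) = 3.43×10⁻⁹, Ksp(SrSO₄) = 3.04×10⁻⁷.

SrSO₄

Each salt precipitates once Q = Ksp for that salt.
For SrF₂: [Sr²⁺] = (Ksp/[F⁻]^2) = 2.23×10⁻⁵ M
For SrSO₄: [Sr²⁺] = (Ksp/[SO₄²⁻]) = 2.01×10⁻⁶ M
The smaller threshold [Sr²⁺] is reached first, so SrSO₄ precipitates first.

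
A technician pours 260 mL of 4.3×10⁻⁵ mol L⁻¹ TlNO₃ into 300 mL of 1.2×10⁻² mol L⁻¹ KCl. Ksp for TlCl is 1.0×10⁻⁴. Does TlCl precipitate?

Total volume after mixing = 260 + 300 = 560 mL.
[Tl⁺] = (4.3×10⁻⁵)(260)/560 = 2.0×10⁻⁵ mol L⁻¹
[Cl⁻] = (1.2×10⁻²)(300)/560 = 6.4×10⁻³ mol L⁻¹
Q = [Tl⁺][Cl⁻] = 1.3×10⁻⁷
Since Q (1.3×10⁻⁷) is less than Ksp (1.0×10⁻⁴), no TlCl precipitates.

No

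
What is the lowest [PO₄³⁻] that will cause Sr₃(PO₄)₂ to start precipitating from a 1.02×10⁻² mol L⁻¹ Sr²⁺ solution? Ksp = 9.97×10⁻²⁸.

3.07×10⁻¹¹ M

A salt starts to precipitate once the ion product Q reaches its Ksp.
Sr₃(PO₄)₂(s) ⇌ 3 Sr²⁺(aq) + 2 PO₄³⁻(aq)
Ksp = [Sr²⁺]^3[PO₄³⁻]^2 = [PO₄³⁻]^2(1.02×10⁻²)^3
[PO₄³⁻]^2 = 9.97×10⁻²⁸ / (1.02×10⁻²)^3 = 9.39×10⁻²²
[PO₄³⁻] = 3.07×10⁻¹¹ mol L⁻¹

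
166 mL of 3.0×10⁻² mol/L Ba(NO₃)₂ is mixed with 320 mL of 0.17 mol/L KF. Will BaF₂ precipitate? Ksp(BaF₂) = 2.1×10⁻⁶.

After mixing, V = 166 mL + 320 mL = 486 mL.
[Ba²⁺] = (3.0×10⁻²)(166)/486 = 1.0×10⁻² mol/L
[F⁻] = (0.17)(320)/486 = 0.11 mol/L
Q = [Ba²⁺][F⁻]^2 = 1.3×10⁻⁴
Since Q (1.3×10⁻⁴) exceeds Ksp (2.1×10⁻⁶), BaF₂ will precipitate.

Yes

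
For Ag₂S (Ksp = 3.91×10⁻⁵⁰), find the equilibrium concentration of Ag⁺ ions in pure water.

Ag₂S(s) ⇌ 2 Ag⁺(aq) + S²⁻(aq)
For each mole of Ag₂S that dissolves per liter, [Ag⁺] = 2s and [S²⁻] = s; let s denote this solubility.
Ksp = [Ag⁺]^2[S²⁻] = (2s)^2 · s = 4s^3 = 3.91×10⁻⁵⁰
s = 2.14×10⁻¹⁷ mol L⁻¹
[Ag⁺] = 2s = 4.28×10⁻¹⁷ mol L⁻¹

4.28×10⁻¹⁷ M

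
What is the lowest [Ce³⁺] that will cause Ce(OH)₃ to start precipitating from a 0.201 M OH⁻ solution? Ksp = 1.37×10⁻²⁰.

The threshold for precipitation is Q = Ksp.
Ce(OH)₃(s) ⇌ Ce³⁺(aq) + 3 OH⁻(aq)
Ksp = [Ce³⁺][OH⁻]^3 = [Ce³⁺](0.201)^3
[Ce³⁺] = 1.37×10⁻²⁰ / (0.201)^3 = 1.69×10⁻¹⁸
[Ce³⁺] = 1.69×10⁻¹⁸ M

1.69×10⁻¹⁸ M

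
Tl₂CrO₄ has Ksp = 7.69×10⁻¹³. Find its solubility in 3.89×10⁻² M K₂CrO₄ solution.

Tl₂CrO₄(s) ⇌ 2 Tl⁺(aq) + CrO₄²⁻(aq)
The solution already contains CrO₄²⁻ at 3.89×10⁻² M. Let s be the molar solubility of Tl₂CrO₄.
[CrO₄²⁻] ≈ 3.89×10⁻² M (common ion dominates); [Tl⁺] = 2s.
Ksp = [Tl⁺]^2[CrO₄²⁻] = (2s)^2(3.89×10⁻²)
(2s)^2 = 7.69×10⁻¹³ / (3.89×10⁻²) = 1.98×10⁻¹¹
s = 2.22×10⁻⁶ M

2.22×10⁻⁶ M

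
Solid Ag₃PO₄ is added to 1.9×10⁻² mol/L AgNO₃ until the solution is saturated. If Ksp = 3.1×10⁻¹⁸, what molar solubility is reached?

4.5×10⁻¹³ M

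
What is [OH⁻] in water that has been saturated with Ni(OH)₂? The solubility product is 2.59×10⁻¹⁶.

Ni(OH)₂(s) ⇌ Ni²⁺(aq) + 2 OH⁻(aq)
If s mol/L of Ni(OH)₂ dissolves, [Ni²⁺] = s and [OH⁻] = 2s.
Ksp = [Ni²⁺][OH⁻]^2 = s · (2s)^2 = 4s^3 = 2.59×10⁻¹⁶
s = 4.02×10⁻⁶ M
[OH⁻] = 2s = 8.03×10⁻⁶ M

8.03×10⁻⁶ M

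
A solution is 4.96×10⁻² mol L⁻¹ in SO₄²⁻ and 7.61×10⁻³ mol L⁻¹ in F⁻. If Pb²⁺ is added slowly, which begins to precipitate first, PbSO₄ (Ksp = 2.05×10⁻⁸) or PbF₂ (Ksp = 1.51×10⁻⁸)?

Precipitation of each salt begins when its ion product equals Ksp.
For PbSO₄: [Pb²⁺] = (Ksp/[SO₄²⁻]) = 4.13×10⁻⁷ mol L⁻¹
For PbF₂: [Pb²⁺] = (Ksp/[F⁻]^2) = 2.61×10⁻⁴ mol L⁻¹
The smaller threshold [Pb²⁺] is reached first, so PbSO₄ precipitates first.

PbSO₄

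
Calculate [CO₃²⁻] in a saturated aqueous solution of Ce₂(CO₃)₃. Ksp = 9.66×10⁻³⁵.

1.85×10⁻⁷ M

Ce₂(CO₃)₃(s) ⇌ 2 Ce³⁺(aq) + 3 CO₃²⁻(aq)
Call the molar solubility s, so that [Ce³⁺] = 2s and [CO₃²⁻] = 3s.
Ksp = [Ce³⁺]^2[CO₃²⁻]^3 = (2s)^2 · (3s)^3 = 108s^5 = 9.66×10⁻³⁵
s = 6.17×10⁻⁸ mol L⁻¹
[CO₃²⁻] = 3s = 1.85×10⁻⁷ mol L⁻¹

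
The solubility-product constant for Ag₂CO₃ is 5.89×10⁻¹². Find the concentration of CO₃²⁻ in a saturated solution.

1.14×10⁻⁴ M

Ag₂CO₃(s) ⇌ 2 Ag⁺(aq) + CO₃²⁻(aq)
Let s be the molar solubility. Then [Ag⁺] = 2s and [CO₃²⁻] = s.
Ksp = [Ag⁺]^2[CO₃²⁻] = (2s)^2 · s = 4s^3 = 5.89×10⁻¹²
s = 1.14×10⁻⁴ M
[CO₃²⁻] = s = 1.14×10⁻⁴ M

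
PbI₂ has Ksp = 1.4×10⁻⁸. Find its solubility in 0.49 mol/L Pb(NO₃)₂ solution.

8.5×10⁻⁵ M

PbI₂(s) ⇌ Pb²⁺(aq) + 2 I⁻(aq)
The solution already contains Pb²⁺ at 0.49 mol/L. Let s be the molar solubility of PbI₂.
[Pb²⁺] ≈ 0.49 mol/L (common ion dominates); [I⁻] = 2s.
Ksp = [Pb²⁺][I⁻]^2 = (0.49)(2s)^2
(2s)^2 = 1.4×10⁻⁸ / (0.49) = 2.9×10⁻⁸
s = 8.5×10⁻⁵ mol/L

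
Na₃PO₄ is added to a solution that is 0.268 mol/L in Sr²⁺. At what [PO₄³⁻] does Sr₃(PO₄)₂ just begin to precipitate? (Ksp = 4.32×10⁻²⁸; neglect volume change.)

A salt starts to precipitate once the ion product Q reaches its Ksp.
Sr₃(PO₄)₂(s) ⇌ 3 Sr²⁺(aq) + 2 PO₄³⁻(aq)
Ksp = [Sr²⁺]^3[PO₄³⁻]^2 = [PO₄³⁻]^2(0.268)^3
[PO₄³⁻]^2 = 4.32×10⁻²⁸ / (0.268)^3 = 2.24×10⁻²⁶
[PO₄³⁻] = 1.50×10⁻¹³ mol/L

1.50×10⁻¹³ M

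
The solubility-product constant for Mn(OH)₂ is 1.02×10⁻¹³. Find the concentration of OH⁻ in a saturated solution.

5.89×10⁻⁵ M

Mn(OH)₂(s) ⇌ Mn²⁺(aq) + 2 OH⁻(aq)
Let s be the molar solubility. Then [Mn²⁺] = s and [OH⁻] = 2s.
Ksp = [Mn²⁺][OH⁻]^2 = s · (2s)^2 = 4s^3 = 1.02×10⁻¹³
s = 2.94×10⁻⁵ mol/L
[OH⁻] = 2s = 5.89×10⁻⁵ mol/L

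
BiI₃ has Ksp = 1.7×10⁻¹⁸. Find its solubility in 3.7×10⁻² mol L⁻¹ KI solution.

BiI₃(s) ⇌ Bi³⁺(aq) + 3 I⁻(aq)
I⁻ is already present at 3.7×10⁻² mol L⁻¹. If s mol/L of BiI₃ dissolves, [Bi³⁺] = s while [I⁻] ≈ 3.7×10⁻² mol L⁻¹.
Ksp = [Bi³⁺][I⁻]^3 = s(3.7×10⁻²)^3
s = 1.7×10⁻¹⁸ / (3.7×10⁻²)^3 = 3.4×10⁻¹⁴
s = 3.4×10⁻¹⁴ mol L⁻¹

3.4×10⁻¹⁴ M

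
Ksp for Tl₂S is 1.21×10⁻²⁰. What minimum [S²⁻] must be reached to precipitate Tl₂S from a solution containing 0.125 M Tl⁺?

7.74×10⁻¹⁹ M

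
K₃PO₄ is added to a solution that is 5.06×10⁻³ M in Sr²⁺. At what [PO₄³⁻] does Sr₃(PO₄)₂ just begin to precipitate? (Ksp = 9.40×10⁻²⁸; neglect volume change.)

8.52×10⁻¹¹ M

The threshold for precipitation is Q = Ksp.
Sr₃(PO₄)₂(s) ⇌ 3 Sr²⁺(aq) + 2 PO₄³⁻(aq)
Ksp = [Sr²⁺]^3[PO₄³⁻]^2 = [PO₄³⁻]^2(5.06×10⁻³)^3
[PO₄³⁻]^2 = 9.40×10⁻²⁸ / (5.06×10⁻³)^3 = 7.26×10⁻²¹
[PO₄³⁻] = 8.52×10⁻¹¹ M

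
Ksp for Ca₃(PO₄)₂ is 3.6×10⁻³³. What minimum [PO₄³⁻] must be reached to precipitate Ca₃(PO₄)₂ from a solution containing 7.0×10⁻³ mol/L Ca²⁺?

Precipitation begins when Q = Ksp.
Ca₃(PO₄)₂(s) ⇌ 3 Ca²⁺(aq) + 2 PO₄³⁻(aq)
Ksp = [Ca²⁺]^3[PO₄³⁻]^2 = [PO₄³⁻]^2(7.0×10⁻³)^3
[PO₄³⁻]^2 = 3.6×10⁻³³ / (7.0×10⁻³)^3 = 1.0×10⁻²⁶
[PO₄³⁻] = 1.0×10⁻¹³ mol/L

1.0×10⁻¹³ M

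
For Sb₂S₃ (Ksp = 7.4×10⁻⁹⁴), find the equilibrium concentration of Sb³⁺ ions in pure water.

1.9×10⁻¹⁹ M

Sb₂S₃(s) ⇌ 2 Sb³⁺(aq) + 3 S²⁻(aq)
If s mol/L of Sb₂S₃ dissolves, [Sb³⁺] = 2s and [S²⁻] = 3s.
Ksp = [Sb³⁺]^2[S²⁻]^3 = (2s)^2 · (3s)^3 = 108s^5 = 7.4×10⁻⁹⁴
s = 9.3×10⁻²⁰ mol L⁻¹
[Sb³⁺] = 2s = 1.9×10⁻¹⁹ mol L⁻¹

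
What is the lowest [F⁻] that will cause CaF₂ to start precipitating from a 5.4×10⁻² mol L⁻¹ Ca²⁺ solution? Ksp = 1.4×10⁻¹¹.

Each salt precipitates once Q = Ksp for that salt.
CaF₂(s) ⇌ Ca²⁺(aq) + 2 F⁻(aq)
Ksp = [Ca²⁺][F⁻]^2 = [F⁻]^2(5.4×10⁻²)
[F⁻]^2 = 1.4×10⁻¹¹ / (5.4×10⁻²) = 2.6×10⁻¹⁰
[F⁻] = 1.6×10⁻⁵ mol L⁻¹

1.6×10⁻⁵ M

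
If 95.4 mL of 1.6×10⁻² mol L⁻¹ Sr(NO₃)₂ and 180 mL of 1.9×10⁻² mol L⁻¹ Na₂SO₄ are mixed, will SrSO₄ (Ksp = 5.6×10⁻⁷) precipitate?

Total volume after mixing = 95.4 + 180 = 275.4 mL.
[Sr²⁺] = (1.6×10⁻²)(95.4)/275.4 = 5.5×10⁻³ mol L⁻¹
[SO₄²⁻] = (1.9×10⁻²)(180)/275.4 = 1.2×10⁻² mol L⁻¹
Q = [Sr²⁺][SO₄²⁻] = 6.9×10⁻⁵
Since Q (6.9×10⁻⁵) exceeds Ksp (5.6×10⁻⁷), SrSO₄ will precipitate.

Yes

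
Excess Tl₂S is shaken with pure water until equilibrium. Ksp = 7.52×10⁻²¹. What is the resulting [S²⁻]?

1.23×10⁻⁷ M

Tl₂S(s) ⇌ 2 Tl⁺(aq) + S²⁻(aq)
If s mol/L of Tl₂S dissolves, [Tl⁺] = 2s and [S²⁻] = s.
Ksp = [Tl⁺]^2[S²⁻] = (2s)^2 · s = 4s^3 = 7.52×10⁻²¹
s = 1.23×10⁻⁷ mol/L
[S²⁻] = s = 1.23×10⁻⁷ mol/L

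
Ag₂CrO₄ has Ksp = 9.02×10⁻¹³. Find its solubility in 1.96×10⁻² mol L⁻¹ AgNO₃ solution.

Ag₂CrO₄(s) ⇌ 2 Ag⁺(aq) + CrO₄²⁻(aq)
Ag⁺ is already present at 1.96×10⁻² mol L⁻¹. If s mol/L of Ag₂CrO₄ dissolves, [CrO₄²⁻] = s while [Ag⁺] ≈ 1.96×10⁻² mol L⁻¹.
Ksp = [Ag⁺]^2[CrO₄²⁻] = (1.96×10⁻²)^2s
s = 9.02×10⁻¹³ / (1.96×10⁻²)^2 = 2.35×10⁻⁹
s = 2.35×10⁻⁹ mol L⁻¹

2.35×10⁻⁹ M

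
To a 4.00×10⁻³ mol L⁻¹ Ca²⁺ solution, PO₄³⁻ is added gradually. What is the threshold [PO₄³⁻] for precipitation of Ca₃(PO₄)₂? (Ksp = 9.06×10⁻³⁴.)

1.19×10⁻¹³ M

A salt starts to precipitate once the ion product Q reaches its Ksp.
Ca₃(PO₄)₂(s) ⇌ 3 Ca²⁺(aq) + 2 PO₄³⁻(aq)
Ksp = [Ca²⁺]^3[PO₄³⁻]^2 = [PO₄³⁻]^2(4.00×10⁻³)^3
[PO₄³⁻]^2 = 9.06×10⁻³⁴ / (4.00×10⁻³)^3 = 1.42×10⁻²⁶
[PO₄³⁻] = 1.19×10⁻¹³ mol L⁻¹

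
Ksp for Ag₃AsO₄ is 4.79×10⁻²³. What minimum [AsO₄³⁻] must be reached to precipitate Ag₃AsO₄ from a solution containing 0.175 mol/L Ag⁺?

8.94×10⁻²¹ M

Each salt precipitates once Q = Ksp for that salt.
Ag₃AsO₄(s) ⇌ 3 Ag⁺(aq) + AsO₄³⁻(aq)
Ksp = [Ag⁺]^3[AsO₄³⁻] = [AsO₄³⁻](0.175)^3
[AsO₄³⁻] = 4.79×10⁻²³ / (0.175)^3 = 8.94×10⁻²¹
[AsO₄³⁻] = 8.94×10⁻²¹ mol/L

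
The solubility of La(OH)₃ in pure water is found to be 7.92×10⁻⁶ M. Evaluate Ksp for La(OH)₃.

Ksp = 1.06×10⁻¹⁹

La(OH)₃(s) ⇌ La³⁺(aq) + 3 OH⁻(aq)
Call the molar solubility s, so that [La³⁺] = s and [OH⁻] = 3s.
Ksp = [La³⁺][OH⁻]^3 = s · (3s)^3 = 27s^4
Ksp = 27 × (7.92×10⁻⁶)^4 = 1.06×10⁻¹⁹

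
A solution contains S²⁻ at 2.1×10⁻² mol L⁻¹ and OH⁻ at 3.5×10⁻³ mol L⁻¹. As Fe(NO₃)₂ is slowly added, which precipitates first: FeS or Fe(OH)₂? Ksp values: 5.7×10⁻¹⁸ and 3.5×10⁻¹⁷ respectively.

FeS

Precipitation begins when Q = Ksp.
For FeS: [Fe²⁺] = (Ksp/[S²⁻]) = 2.7×10⁻¹⁶ mol L⁻¹
For Fe(OH)₂: [Fe²⁺] = (Ksp/[OH⁻]^2) = 2.9×10⁻¹² mol L⁻¹
FeS requires the lower [Fe²⁺], so it precipitates first.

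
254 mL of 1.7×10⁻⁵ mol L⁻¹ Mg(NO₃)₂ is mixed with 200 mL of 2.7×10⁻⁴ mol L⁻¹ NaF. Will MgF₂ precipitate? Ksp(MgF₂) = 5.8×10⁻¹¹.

No

After mixing, V = 254 mL + 200 mL = 454 mL.
[Mg²⁺] = (1.7×10⁻⁵)(254)/454 = 9.5×10⁻⁶ mol L⁻¹
[F⁻] = (2.7×10⁻⁴)(200)/454 = 1.2×10⁻⁴ mol L⁻¹
Q = [Mg²⁺][F⁻]^2 = 1.3×10⁻¹³
Since Q (1.3×10⁻¹³) is less than Ksp (5.8×10⁻¹¹), no MgF₂ precipitates.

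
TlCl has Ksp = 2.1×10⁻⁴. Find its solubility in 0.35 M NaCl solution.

6.0×10⁻⁴ M

TlCl(s) ⇌ Tl⁺(aq) + Cl⁻(aq)
Let s be the solubility of TlCl here. The common ion gives [Cl⁻] ≈ 0.35 M, and [Tl⁺] = s.
Ksp = [Tl⁺][Cl⁻] = s(0.35)
s = 2.1×10⁻⁴ / (0.35) = 6.0×10⁻⁴
s = 6.0×10⁻⁴ M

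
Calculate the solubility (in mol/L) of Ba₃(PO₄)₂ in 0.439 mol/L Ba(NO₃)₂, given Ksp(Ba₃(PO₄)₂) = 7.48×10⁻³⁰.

4.70×10⁻¹⁵ M

Ba₃(PO₄)₂(s) ⇌ 3 Ba²⁺(aq) + 2 PO₄³⁻(aq)
Ba²⁺ is already present at 0.439 mol/L. If s mol/L of Ba₃(PO₄)₂ dissolves, [PO₄³⁻] = 2s while [Ba²⁺] ≈ 0.439 mol/L.
Ksp = [Ba²⁺]^3[PO₄³⁻]^2 = (0.439)^3(2s)^2
(2s)^2 = 7.48×10⁻³⁰ / (0.439)^3 = 8.84×10⁻²⁹
s = 4.70×10⁻¹⁵ mol/L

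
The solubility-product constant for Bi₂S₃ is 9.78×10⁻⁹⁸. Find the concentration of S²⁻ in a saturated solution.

Bi₂S₃(s) ⇌ 2 Bi³⁺(aq) + 3 S²⁻(aq)
Call the molar solubility s, so that [Bi³⁺] = 2s and [S²⁻] = 3s.
Ksp = [Bi³⁺]^2[S²⁻]^3 = (2s)^2 · (3s)^3 = 108s^5 = 9.78×10⁻⁹⁸
s = 1.55×10⁻²⁰ mol L⁻¹
[S²⁻] = 3s = 4.66×10⁻²⁰ mol L⁻¹

4.66×10⁻²⁰ M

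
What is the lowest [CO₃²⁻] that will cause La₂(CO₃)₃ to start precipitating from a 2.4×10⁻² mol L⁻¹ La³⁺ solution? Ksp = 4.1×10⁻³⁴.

A salt starts to precipitate once the ion product Q reaches its Ksp.
La₂(CO₃)₃(s) ⇌ 2 La³⁺(aq) + 3 CO₃²⁻(aq)
Ksp = [La³⁺]^2[CO₃²⁻]^3 = [CO₃²⁻]^3(2.4×10⁻²)^2
[CO₃²⁻]^3 = 4.1×10⁻³⁴ / (2.4×10⁻²)^2 = 7.1×10⁻³¹
[CO₃²⁻] = 8.9×10⁻¹¹ mol L⁻¹

8.9×10⁻¹¹ M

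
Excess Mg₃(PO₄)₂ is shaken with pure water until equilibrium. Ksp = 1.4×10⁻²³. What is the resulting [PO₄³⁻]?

2.1×10⁻⁵ M

Mg₃(PO₄)₂(s) ⇌ 3 Mg²⁺(aq) + 2 PO₄³⁻(aq)
Call the molar solubility s, so that [Mg²⁺] = 3s and [PO₄³⁻] = 2s.
Ksp = [Mg²⁺]^3[PO₄³⁻]^2 = (3s)^3 · (2s)^2 = 108s^5 = 1.4×10⁻²³
s = 1.1×10⁻⁵ M
[PO₄³⁻] = 2s = 2.1×10⁻⁵ M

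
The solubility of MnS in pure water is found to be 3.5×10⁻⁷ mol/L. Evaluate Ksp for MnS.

MnS(s) ⇌ Mn²⁺(aq) + S²⁻(aq)
With molar solubility s: [Mn²⁺] = s, [S²⁻] = s.
Ksp = [Mn²⁺][S²⁻] = s · s = s^2
Ksp = (3.5×10⁻⁷)^2 = 1.2×10⁻¹³

Ksp = 1.2×10⁻¹³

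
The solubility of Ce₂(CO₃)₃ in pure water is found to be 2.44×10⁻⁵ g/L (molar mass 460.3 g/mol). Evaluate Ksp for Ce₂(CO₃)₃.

Ksp = 4.52×10⁻³⁵

s = (2.44×10⁻⁵ g L⁻¹)/(460.3 g mol⁻¹) = 5.3009×10⁻⁸ M
Ce₂(CO₃)₃(s) ⇌ 2 Ce³⁺(aq) + 3 CO₃²⁻(aq)
For each mole of Ce₂(CO₃)₃ that dissolves per liter, [Ce³⁺] = 2s and [CO₃²⁻] = 3s; let s denote this solubility.
Ksp = [Ce³⁺]^2[CO₃²⁻]^3 = (2s)^2 · (3s)^3 = 108s^5
Ksp = 108 × (5.3009×10⁻⁸)^5 = 4.52×10⁻³⁵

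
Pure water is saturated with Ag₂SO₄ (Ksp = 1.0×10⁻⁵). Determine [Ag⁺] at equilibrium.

2.7×10⁻² M

Ag₂SO₄(s) ⇌ 2 Ag⁺(aq) + SO₄²⁻(aq)
With molar solubility s: [Ag⁺] = 2s, [SO₄²⁻] = s.
Ksp = [Ag⁺]^2[SO₄²⁻] = (2s)^2 · s = 4s^3 = 1.0×10⁻⁵
s = 1.4×10⁻² mol L⁻¹
[Ag⁺] = 2s = 2.7×10⁻² mol L⁻¹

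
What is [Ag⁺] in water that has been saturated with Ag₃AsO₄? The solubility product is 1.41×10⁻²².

Ag₃AsO₄(s) ⇌ 3 Ag⁺(aq) + AsO₄³⁻(aq)
With molar solubility s: [Ag⁺] = 3s, [AsO₄³⁻] = s.
Ksp = [Ag⁺]^3[AsO₄³⁻] = (3s)^3 · s = 27s^4 = 1.41×10⁻²²
s = 1.51×10⁻⁶ mol/L
[Ag⁺] = 3s = 4.54×10⁻⁶ mol/L

4.54×10⁻⁶ M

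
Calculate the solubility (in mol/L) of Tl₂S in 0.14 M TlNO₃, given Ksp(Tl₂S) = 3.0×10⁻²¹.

1.5×10⁻¹⁹ M

Tl₂S(s) ⇌ 2 Tl⁺(aq) + S²⁻(aq)
Tl⁺ is already present at 0.14 M. If s mol/L of Tl₂S dissolves, [S²⁻] = s while [Tl⁺] ≈ 0.14 M.
Ksp = [Tl⁺]^2[S²⁻] = (0.14)^2s
s = 3.0×10⁻²¹ / (0.14)^2 = 1.5×10⁻¹⁹
s = 1.5×10⁻¹⁹ M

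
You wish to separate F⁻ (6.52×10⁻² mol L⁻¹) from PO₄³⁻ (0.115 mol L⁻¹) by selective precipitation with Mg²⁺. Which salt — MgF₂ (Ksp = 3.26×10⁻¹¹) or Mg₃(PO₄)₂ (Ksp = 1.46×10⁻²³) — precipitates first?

Precipitation of each salt begins when its ion product equals Ksp.
For MgF₂: [Mg²⁺] = (Ksp/[F⁻]^2) = 7.67×10⁻⁹ mol L⁻¹
For Mg₃(PO₄)₂: [Mg²⁺] = (Ksp/[PO₄³⁻]^2)^(1/3) = 1.03×10⁻⁷ mol L⁻¹
Since MgF₂ needs less Mg²⁺ to reach saturation, it precipitates first.

MgF₂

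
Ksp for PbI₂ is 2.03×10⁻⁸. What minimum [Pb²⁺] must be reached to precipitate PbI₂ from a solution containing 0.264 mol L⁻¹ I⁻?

Each salt precipitates once Q = Ksp for that salt.
PbI₂(s) ⇌ Pb²⁺(aq) + 2 I⁻(aq)
Ksp = [Pb²⁺][I⁻]^2 = [Pb²⁺](0.264)^2
[Pb²⁺] = 2.03×10⁻⁸ / (0.264)^2 = 2.91×10⁻⁷
[Pb²⁺] = 2.91×10⁻⁷ mol L⁻¹

2.91×10⁻⁷ M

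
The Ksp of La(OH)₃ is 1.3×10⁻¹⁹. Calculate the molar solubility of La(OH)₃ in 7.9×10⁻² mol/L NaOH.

La(OH)₃(s) ⇌ La³⁺(aq) + 3 OH⁻(aq)
Let s be the solubility of La(OH)₃ here. The common ion gives [OH⁻] ≈ 7.9×10⁻² mol/L, and [La³⁺] = s.
Ksp = [La³⁺][OH⁻]^3 = s(7.9×10⁻²)^3
s = 1.3×10⁻¹⁹ / (7.9×10⁻²)^3 = 2.6×10⁻¹⁶
s = 2.6×10⁻¹⁶ mol/L

2.6×10⁻¹⁶ M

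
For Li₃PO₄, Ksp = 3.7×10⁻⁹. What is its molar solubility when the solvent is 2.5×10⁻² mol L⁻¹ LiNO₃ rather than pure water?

2.4×10⁻⁴ M

Li₃PO₄(s) ⇌ 3 Li⁺(aq) + PO₄³⁻(aq)
Let s be the solubility of Li₃PO₄ here. The common ion gives [Li⁺] ≈ 2.5×10⁻² mol L⁻¹, and [PO₄³⁻] = s.
Ksp = [Li⁺]^3[PO₄³⁻] = (2.5×10⁻²)^3s
s = 3.7×10⁻⁹ / (2.5×10⁻²)^3 = 2.4×10⁻⁴
s = 2.4×10⁻⁴ mol L⁻¹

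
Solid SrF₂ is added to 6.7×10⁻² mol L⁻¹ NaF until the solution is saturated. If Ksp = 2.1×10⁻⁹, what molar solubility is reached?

SrF₂(s) ⇌ Sr²⁺(aq) + 2 F⁻(aq)
With F⁻ already at 6.7×10⁻² mol L⁻¹ and s small, take [F⁻] ≈ 6.7×10⁻² mol L⁻¹ and [Sr²⁺] = s.
Ksp = [Sr²⁺][F⁻]^2 = s(6.7×10⁻²)^2
s = 2.1×10⁻⁹ / (6.7×10⁻²)^2 = 4.7×10⁻⁷
s = 4.7×10⁻⁷ mol L⁻¹

4.7×10⁻⁷ M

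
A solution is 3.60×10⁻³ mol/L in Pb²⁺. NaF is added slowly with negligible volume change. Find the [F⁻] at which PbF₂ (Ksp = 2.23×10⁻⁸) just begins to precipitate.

2.49×10⁻³ M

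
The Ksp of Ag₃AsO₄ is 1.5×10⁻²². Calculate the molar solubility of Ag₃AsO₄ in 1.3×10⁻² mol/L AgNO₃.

Ag₃AsO₄(s) ⇌ 3 Ag⁺(aq) + AsO₄³⁻(aq)
The solution already contains Ag⁺ at 1.3×10⁻² mol/L. Let s be the molar solubility of Ag₃AsO₄.
[Ag⁺] ≈ 1.3×10⁻² mol/L (common ion dominates); [AsO₄³⁻] = s.
Ksp = [Ag⁺]^3[AsO₄³⁻] = (1.3×10⁻²)^3s
s = 1.5×10⁻²² / (1.3×10⁻²)^3 = 6.8×10⁻¹⁷
s = 6.8×10⁻¹⁷ mol/L

6.8×10⁻¹⁷ M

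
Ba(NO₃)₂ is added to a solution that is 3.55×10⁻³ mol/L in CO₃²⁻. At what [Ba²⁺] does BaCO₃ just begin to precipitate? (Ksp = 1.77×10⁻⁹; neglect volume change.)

4.99×10⁻⁷ M

Precipitation begins when Q = Ksp.
BaCO₃(s) ⇌ Ba²⁺(aq) + CO₃²⁻(aq)
Ksp = [Ba²⁺][CO₃²⁻] = [Ba²⁺](3.55×10⁻³)
[Ba²⁺] = 1.77×10⁻⁹ / (3.55×10⁻³) = 4.99×10⁻⁷
[Ba²⁺] = 4.99×10⁻⁷ mol/L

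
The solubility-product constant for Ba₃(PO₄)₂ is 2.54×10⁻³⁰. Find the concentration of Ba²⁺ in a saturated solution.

Ba₃(PO₄)₂(s) ⇌ 3 Ba²⁺(aq) + 2 PO₄³⁻(aq)
With molar solubility s: [Ba²⁺] = 3s, [PO₄³⁻] = 2s.
Ksp = [Ba²⁺]^3[PO₄³⁻]^2 = (3s)^3 · (2s)^2 = 108s^5 = 2.54×10⁻³⁰
s = 4.72×10⁻⁷ M
[Ba²⁺] = 3s = 1.42×10⁻⁶ M

1.42×10⁻⁶ M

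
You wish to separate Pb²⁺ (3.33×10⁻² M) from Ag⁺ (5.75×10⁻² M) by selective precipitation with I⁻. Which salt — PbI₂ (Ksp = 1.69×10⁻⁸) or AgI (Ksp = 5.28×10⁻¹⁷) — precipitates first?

Precipitation of each salt begins when its ion product equals Ksp.
For PbI₂: [I⁻] = (Ksp/[Pb²⁺])^(1/2) = 7.12×10⁻⁴ M
For AgI: [I⁻] = (Ksp/[Ag⁺]) = 9.18×10⁻¹⁶ M
Since AgI needs less I⁻ to reach saturation, it precipitates first.

AgI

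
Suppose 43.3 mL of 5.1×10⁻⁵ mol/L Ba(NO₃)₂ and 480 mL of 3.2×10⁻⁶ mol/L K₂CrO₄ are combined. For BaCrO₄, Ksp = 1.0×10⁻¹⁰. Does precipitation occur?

Total volume after mixing = 43.3 + 480 = 523.3 mL.
[Ba²⁺] = (5.1×10⁻⁵)(43.3)/523.3 = 4.2×10⁻⁶ mol/L
[CrO₄²⁻] = (3.2×10⁻⁶)(480)/523.3 = 2.9×10⁻⁶ mol/L
Q = [Ba²⁺][CrO₄²⁻] = 1.2×10⁻¹¹
Q < Ksp (1.2×10⁻¹¹ vs 1.0×10⁻¹⁰); the solution remains unsaturated and no precipitate forms.

No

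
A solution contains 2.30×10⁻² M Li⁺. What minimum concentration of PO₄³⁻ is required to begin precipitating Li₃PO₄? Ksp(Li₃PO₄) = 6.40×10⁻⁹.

5.26×10⁻⁴ M

Precipitation begins when Q = Ksp.
Li₃PO₄(s) ⇌ 3 Li⁺(aq) + PO₄³⁻(aq)
Ksp = [Li⁺]^3[PO₄³⁻] = [PO₄³⁻](2.30×10⁻²)^3
[PO₄³⁻] = 6.40×10⁻⁹ / (2.30×10⁻²)^3 = 5.26×10⁻⁴
[PO₄³⁻] = 5.26×10⁻⁴ M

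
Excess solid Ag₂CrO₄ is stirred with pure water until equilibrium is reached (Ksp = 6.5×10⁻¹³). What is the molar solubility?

Ag₂CrO₄(s) ⇌ 2 Ag⁺(aq) + CrO₄²⁻(aq)
If s mol/L of Ag₂CrO₄ dissolves, [Ag⁺] = 2s and [CrO₄²⁻] = s.
Ksp = [Ag⁺]^2[CrO₄²⁻] = (2s)^2 · s = 4s^3
4s^3 = 6.5×10⁻¹³  ⇒  s^3 = 1.6×10⁻¹³
Taking the 3rd root, s = 5.5×10⁻⁵ M.

5.5×10⁻⁵ M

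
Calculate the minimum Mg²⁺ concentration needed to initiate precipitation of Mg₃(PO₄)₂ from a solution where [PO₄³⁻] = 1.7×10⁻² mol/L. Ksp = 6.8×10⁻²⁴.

A salt starts to precipitate once the ion product Q reaches its Ksp.
Mg₃(PO₄)₂(s) ⇌ 3 Mg²⁺(aq) + 2 PO₄³⁻(aq)
Ksp = [Mg²⁺]^3[PO₄³⁻]^2 = [Mg²⁺]^3(1.7×10⁻²)^2
[Mg²⁺]^3 = 6.8×10⁻²⁴ / (1.7×10⁻²)^2 = 2.4×10⁻²⁰
[Mg²⁺] = 2.9×10⁻⁷ mol/L

2.9×10⁻⁷ M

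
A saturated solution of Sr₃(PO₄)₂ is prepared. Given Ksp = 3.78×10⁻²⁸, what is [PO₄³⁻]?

Sr₃(PO₄)₂(s) ⇌ 3 Sr²⁺(aq) + 2 PO₄³⁻(aq)
For each mole of Sr₃(PO₄)₂ that dissolves per liter, [Sr²⁺] = 3s and [PO₄³⁻] = 2s; let s denote this solubility.
Ksp = [Sr²⁺]^3[PO₄³⁻]^2 = (3s)^3 · (2s)^2 = 108s^5 = 3.78×10⁻²⁸
s = 1.28×10⁻⁶ M
[PO₄³⁻] = 2s = 2.57×10⁻⁶ M

2.57×10⁻⁶ M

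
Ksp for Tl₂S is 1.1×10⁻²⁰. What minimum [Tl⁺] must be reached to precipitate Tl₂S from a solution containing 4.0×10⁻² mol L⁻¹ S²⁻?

Precipitation of each salt begins when its ion product equals Ksp.
Tl₂S(s) ⇌ 2 Tl⁺(aq) + S²⁻(aq)
Ksp = [Tl⁺]^2[S²⁻] = [Tl⁺]^2(4.0×10⁻²)
[Tl⁺]^2 = 1.1×10⁻²⁰ / (4.0×10⁻²) = 2.8×10⁻¹⁹
[Tl⁺] = 5.2×10⁻¹⁰ mol L⁻¹

5.2×10⁻¹⁰ M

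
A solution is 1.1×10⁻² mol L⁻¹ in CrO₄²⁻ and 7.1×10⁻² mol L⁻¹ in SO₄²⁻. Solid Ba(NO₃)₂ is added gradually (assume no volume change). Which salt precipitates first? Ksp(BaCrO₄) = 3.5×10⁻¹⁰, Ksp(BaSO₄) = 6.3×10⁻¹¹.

BaSO₄

Each salt precipitates once Q = Ksp for that salt.
For BaCrO₄: [Ba²⁺] = (Ksp/[CrO₄²⁻]) = 3.2×10⁻⁸ mol L⁻¹
For BaSO₄: [Ba²⁺] = (Ksp/[SO₄²⁻]) = 8.9×10⁻¹⁰ mol L⁻¹
Since BaSO₄ needs less Ba²⁺ to reach saturation, it precipitates first.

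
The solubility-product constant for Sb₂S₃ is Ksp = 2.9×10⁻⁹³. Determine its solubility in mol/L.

Sb₂S₃(s) ⇌ 2 Sb³⁺(aq) + 3 S²⁻(aq)
Call the molar solubility s, so that [Sb³⁺] = 2s and [S²⁻] = 3s.
Ksp = [Sb³⁺]^2[S²⁻]^3 = (2s)^2 · (3s)^3 = 108s^5
108s^5 = 2.9×10⁻⁹³  ⇒  s^5 = 2.7×10⁻⁹⁵
s = 1.2×10⁻¹⁹ M

1.2×10⁻¹⁹ M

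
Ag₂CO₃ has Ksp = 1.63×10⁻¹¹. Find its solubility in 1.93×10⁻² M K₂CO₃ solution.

1.45×10⁻⁵ M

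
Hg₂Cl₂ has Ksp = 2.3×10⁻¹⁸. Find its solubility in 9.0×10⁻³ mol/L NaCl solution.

2.8×10⁻¹⁴ M

Hg₂Cl₂(s) ⇌ Hg₂²⁺(aq) + 2 Cl⁻(aq)
The solution already contains Cl⁻ at 9.0×10⁻³ mol/L. Let s be the molar solubility of Hg₂Cl₂.
[Cl⁻] ≈ 9.0×10⁻³ mol/L (common ion dominates); [Hg₂²⁺] = s.
Ksp = [Hg₂²⁺][Cl⁻]^2 = s(9.0×10⁻³)^2
s = 2.3×10⁻¹⁸ / (9.0×10⁻³)^2 = 2.8×10⁻¹⁴
s = 2.8×10⁻¹⁴ mol/L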